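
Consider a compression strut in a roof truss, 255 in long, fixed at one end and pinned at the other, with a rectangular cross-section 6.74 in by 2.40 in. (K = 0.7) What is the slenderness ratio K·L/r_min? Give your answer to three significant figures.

λ ≈ 258

For a rectangle r_min = b/√12 = 2.40/√12 = 0.6928 in
L_e = K·L = 0.7 × 255 = 178.5 in
λ = L_e / r_min = 178.50 / 0.6928 = 258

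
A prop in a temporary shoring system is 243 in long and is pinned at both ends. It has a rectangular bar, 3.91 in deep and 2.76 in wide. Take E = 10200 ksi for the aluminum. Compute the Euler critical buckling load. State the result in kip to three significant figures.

Buckling occurs about the weak axis: I_min = h·b³/12 with b = 2.76 in (the shorter side).
I_min = 3.91×2.76³/12 = 6.851 in⁴
Effective length L_e = K·L = 1 × 243 = 243.0 in
P_cr = π²EI / L_e² = π² × 10200×10³ × 6.851 / 243.0² = 1.168×10^4 lb

P_cr ≈ 11.7 kip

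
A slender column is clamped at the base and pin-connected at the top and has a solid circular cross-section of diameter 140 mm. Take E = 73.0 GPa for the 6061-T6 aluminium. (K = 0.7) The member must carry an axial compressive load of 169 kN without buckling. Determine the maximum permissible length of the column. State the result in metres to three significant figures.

I = πd⁴/64 = π×140⁴/64 = 1.886×10^7 mm⁴
I = 1.886×10^-5 m⁴
At the buckling limit P_cr = P = 1.690×10^5 N
From P_cr = π²EI/(K·L)²:  L = (1/K)·√(π²EI/P_cr) = (1/0.7)·√(π²×7.30×10^10×1.886×10^-5/1.690×10^5)
L = 12.8 m

L_max ≈ 12.8 m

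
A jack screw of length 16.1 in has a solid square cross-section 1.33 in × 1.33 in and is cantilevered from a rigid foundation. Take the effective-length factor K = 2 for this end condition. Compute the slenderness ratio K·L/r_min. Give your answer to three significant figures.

λ ≈ 83.9

I = a⁴/12 = 1.33⁴/12 = 0.2608 in⁴
A = 1.769 in²;  r_min = √(I/A) = √(0.2608/1.769) = 0.3839 in
L_e = K·L = 2 × 16.1 = 32.20 in
λ = L_e / r_min = 32.200 / 0.3839 = 83.9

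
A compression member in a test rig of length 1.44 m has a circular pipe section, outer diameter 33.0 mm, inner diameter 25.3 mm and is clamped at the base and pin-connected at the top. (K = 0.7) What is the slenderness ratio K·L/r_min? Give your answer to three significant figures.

λ ≈ 97.0

d_o = 33.0 mm, d_i = 25.3 mm
I = π(d_o⁴ − d_i⁴)/64 = π(33.0⁴ − 25.30⁴)/64 = 3.810×10^4 mm⁴
A = 352.6 mm²;  r_min = √(I/A) = √(3.810×10^4/352.6) = 10.40 mm
L_e = K·L = 0.7 × 1.44 m = 1.008 m = 1008.0 mm
λ = L_e / r_min = 1008.0 / 10.40 = 97.0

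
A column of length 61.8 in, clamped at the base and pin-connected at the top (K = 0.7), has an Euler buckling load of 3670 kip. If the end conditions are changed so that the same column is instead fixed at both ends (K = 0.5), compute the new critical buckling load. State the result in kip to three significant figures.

P_cr ≈ 7190 kip

P_cr ∝ 1/K², so P_cr,new = P_cr,old × (K_old/K_new)² = 3670 × (0.7/0.5)²
= 3670 × 1.960 = 7190 kip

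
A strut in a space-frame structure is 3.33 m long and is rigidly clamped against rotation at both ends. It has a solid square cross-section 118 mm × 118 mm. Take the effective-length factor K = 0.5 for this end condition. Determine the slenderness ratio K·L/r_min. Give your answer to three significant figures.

I = a⁴/12 = 118⁴/12 = 1.616×10^7 mm⁴
A = 1.392×10^4 mm²;  r_min = √(I/A) = √(1.616×10^7/1.392×10^4) = 34.06 mm
L_e = K·L = 0.5 × 3.33 m = 1.665 m = 1665.0 mm
λ = L_e / r_min = 1665.0 / 34.06 = 48.9

λ ≈ 48.9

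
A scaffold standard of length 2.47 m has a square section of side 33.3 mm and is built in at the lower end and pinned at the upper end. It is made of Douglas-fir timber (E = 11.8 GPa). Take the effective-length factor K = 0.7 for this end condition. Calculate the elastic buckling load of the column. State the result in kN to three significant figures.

I = a⁴/12 = 33.3⁴/12 = 1.025×10^5 mm⁴
I = 1.025×10^5 mm⁴ = 1.025×10^-7 m⁴
Effective length L_e = K·L = 0.7 × 2.47 = 1.729 m
P_cr = π²EI / L_e² = π² × 11.8×10⁹ × 1.025×10^-7 / 1.729² = 3.992×10^3 N

P_cr ≈ 3.99 kN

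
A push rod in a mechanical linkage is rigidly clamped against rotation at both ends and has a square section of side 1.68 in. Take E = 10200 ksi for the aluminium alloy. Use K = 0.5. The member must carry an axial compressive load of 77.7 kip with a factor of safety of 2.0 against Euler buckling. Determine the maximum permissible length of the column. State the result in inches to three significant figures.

I = a⁴/12 = 1.68⁴/12 = 0.6638 in⁴
Required critical load P_cr = n·P = 2.0 × 77.7 = 155.4 kip = 1.554×10^5 lb
From P_cr = π²EI/(K·L)²:  L = (1/K)·√(π²EI/P_cr) = (1/0.5)·√(π²×1.02×10^7×0.6638/1.554×10^5)
L = 41.5 in

L_max ≈ 41.5 in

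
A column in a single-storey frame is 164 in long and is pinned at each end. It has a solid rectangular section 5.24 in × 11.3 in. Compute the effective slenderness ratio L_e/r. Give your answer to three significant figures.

For a rectangle r_min = b/√12 = 5.24/√12 = 1.513 in
L_e = K·L = 1 × 164 = 164.0 in
λ = L_e / r_min = 164.00 / 1.513 = 108

λ ≈ 108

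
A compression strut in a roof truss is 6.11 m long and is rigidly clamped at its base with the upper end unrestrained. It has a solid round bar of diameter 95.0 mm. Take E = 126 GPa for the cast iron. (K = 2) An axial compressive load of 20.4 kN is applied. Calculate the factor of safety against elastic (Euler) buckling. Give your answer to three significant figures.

I = πd⁴/64 = π×95.0⁴/64 = 3.998×10^6 mm⁴
I = 3.998×10^6 mm⁴ = 3.998×10^-6 m⁴
Effective length L_e = K·L = 2 × 6.11 = 12.22 m
P_cr = π²EI / L_e² = π² × 126×10⁹ × 3.998×10^-6 / 12.22² = 3.330×10^4 N
Factor of safety n = P_cr / P = 33.296 / 20.4 = 1.63

n ≈ 1.63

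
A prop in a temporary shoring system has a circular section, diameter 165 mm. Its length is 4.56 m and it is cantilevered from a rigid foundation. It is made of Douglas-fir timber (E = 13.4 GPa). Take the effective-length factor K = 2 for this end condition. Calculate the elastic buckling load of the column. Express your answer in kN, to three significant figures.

I = πd⁴/64 = π×165⁴/64 = 3.638×10^7 mm⁴
I = 3.638×10^7 mm⁴ = 3.638×10^-5 m⁴
Effective length L_e = K·L = 2 × 4.56 = 9.120 m
P_cr = π²EI / L_e² = π² × 13.4×10⁹ × 3.638×10^-5 / 9.120² = 5.785×10^4 N

P_cr ≈ 57.9 kN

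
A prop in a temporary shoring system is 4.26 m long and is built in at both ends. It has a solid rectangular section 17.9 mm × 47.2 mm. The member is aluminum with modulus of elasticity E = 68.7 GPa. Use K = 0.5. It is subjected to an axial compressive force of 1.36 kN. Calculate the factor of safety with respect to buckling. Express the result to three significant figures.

Buckling occurs about the weak axis: I_min = h·b³/12 with b = 17.9 mm (the shorter side).
I_min = 47.2×17.9³/12 = 2.256×10^4 mm⁴
I = 2.256×10^4 mm⁴ = 2.256×10^-8 m⁴
Effective length L_e = K·L = 0.5 × 4.26 = 2.130 m
P_cr = π²EI / L_e² = π² × 68.7×10⁹ × 2.256×10^-8 / 2.130² = 3.371×10^3 N
Factor of safety n = P_cr / P = 3.3715 / 1.36 = 2.48

n ≈ 2.48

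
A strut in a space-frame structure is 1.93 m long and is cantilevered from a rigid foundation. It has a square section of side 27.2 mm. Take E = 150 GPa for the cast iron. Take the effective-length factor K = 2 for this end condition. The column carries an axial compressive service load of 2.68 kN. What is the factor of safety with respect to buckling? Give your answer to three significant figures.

n ≈ 1.69

I = a⁴/12 = 27.2⁴/12 = 4.561×10^4 mm⁴
I = 4.561×10^4 mm⁴ = 4.561×10^-8 m⁴
Effective length L_e = K·L = 2 × 1.93 = 3.860 m
P_cr = π²EI / L_e² = π² × 150×10⁹ × 4.561×10^-8 / 3.860² = 4.532×10^3 N
Factor of safety n = P_cr / P = 4.5322 / 2.68 = 1.69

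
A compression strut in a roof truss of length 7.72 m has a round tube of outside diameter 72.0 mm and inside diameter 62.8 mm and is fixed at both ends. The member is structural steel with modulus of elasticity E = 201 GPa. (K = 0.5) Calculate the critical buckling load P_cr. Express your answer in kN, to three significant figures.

P_cr ≈ 74.0 kN

d_o = 72.0 mm, d_i = 62.8 mm
I = π(d_o⁴ − d_i⁴)/64 = π(72.0⁴ − 62.80⁴)/64 = 5.557×10^5 mm⁴
I = 5.557×10^5 mm⁴ = 5.557×10^-7 m⁴
Effective length L_e = K·L = 0.5 × 7.72 = 3.860 m
P_cr = π²EI / L_e² = π² × 201×10⁹ × 5.557×10^-7 / 3.860² = 7.398×10^4 N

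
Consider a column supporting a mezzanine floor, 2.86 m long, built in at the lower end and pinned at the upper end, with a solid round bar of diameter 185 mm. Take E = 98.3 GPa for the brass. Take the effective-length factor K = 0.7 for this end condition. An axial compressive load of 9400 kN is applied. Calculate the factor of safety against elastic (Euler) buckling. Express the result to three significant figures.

n ≈ 1.48

I = πd⁴/64 = π×185⁴/64 = 5.750×10^7 mm⁴
I = 5.750×10^7 mm⁴ = 5.750×10^-5 m⁴
Effective length L_e = K·L = 0.7 × 2.86 = 2.002 m
P_cr = π²EI / L_e² = π² × 98.3×10⁹ × 5.750×10^-5 / 2.002² = 1.392×10^7 N
Factor of safety n = P_cr / P = 13918 / 9400 = 1.48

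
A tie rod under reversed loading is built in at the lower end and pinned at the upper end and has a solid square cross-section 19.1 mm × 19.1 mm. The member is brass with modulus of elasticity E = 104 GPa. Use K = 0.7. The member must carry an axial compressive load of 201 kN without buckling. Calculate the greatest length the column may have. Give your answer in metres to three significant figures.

I = a⁴/12 = 19.1⁴/12 = 1.109×10^4 mm⁴
I = 1.109×10^-8 m⁴
At the buckling limit P_cr = P = 2.010×10^5 N
From P_cr = π²EI/(K·L)²:  L = (1/K)·√(π²EI/P_cr) = (1/0.7)·√(π²×1.04×10^11×1.109×10^-8/2.010×10^5)
L = 0.340 m

L_max ≈ 0.340 m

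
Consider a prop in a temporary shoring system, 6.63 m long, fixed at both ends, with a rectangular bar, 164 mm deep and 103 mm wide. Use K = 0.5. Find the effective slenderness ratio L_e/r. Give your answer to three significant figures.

λ ≈ 111

For a rectangle r_min = b/√12 = 103/√12 = 29.73 mm
L_e = K·L = 0.5 × 6.63 m = 3.315 m = 3315.0 mm
λ = L_e / r_min = 3315.0 / 29.73 = 111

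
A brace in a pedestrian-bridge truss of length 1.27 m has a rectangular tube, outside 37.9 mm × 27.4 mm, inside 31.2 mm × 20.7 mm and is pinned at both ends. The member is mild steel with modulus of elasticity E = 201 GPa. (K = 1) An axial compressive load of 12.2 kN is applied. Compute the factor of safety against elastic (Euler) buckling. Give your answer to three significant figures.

n ≈ 4.23

Weak-axis I_min = (h_o·b_o³ − h_i·b_i³)/12 with b_o = 27.4, b_i = 20.70 mm (shorter outer/inner sides).
I_min = (37.9×27.4³ − 31.20×20.70³)/12 = 4.191×10^4 mm⁴
I = 4.191×10^4 mm⁴ = 4.191×10^-8 m⁴
Effective length L_e = K·L = 1 × 1.27 = 1.270 m
P_cr = π²EI / L_e² = π² × 201×10⁹ × 4.191×10^-8 / 1.270² = 5.155×10^4 N
Factor of safety n = P_cr / P = 51.545 / 12.2 = 4.23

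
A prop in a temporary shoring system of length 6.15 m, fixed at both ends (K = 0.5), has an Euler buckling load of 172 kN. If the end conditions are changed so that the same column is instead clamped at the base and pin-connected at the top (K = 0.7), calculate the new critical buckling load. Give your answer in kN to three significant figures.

P_cr ≈ 87.8 kN

P_cr ∝ 1/K², so P_cr,new = P_cr,old × (K_old/K_new)² = 172 × (0.5/0.7)²
= 172 × 0.5102 = 87.8 kN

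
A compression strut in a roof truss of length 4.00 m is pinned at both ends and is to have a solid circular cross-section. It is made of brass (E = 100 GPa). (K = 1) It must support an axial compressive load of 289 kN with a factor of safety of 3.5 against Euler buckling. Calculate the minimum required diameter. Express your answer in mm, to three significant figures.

Required P_cr = n·P = 3.5 × 289 = 1012 kN
L_e = K·L = 1 × 4.00 = 4.000 m
Required I = P_cr·L_e²/(π²E) = 1.012×10^6 × 4.000² / (π² × 1.00×10^11) = 1.640×10^-5 m⁴
I_req = 1.640×10^7 mm⁴
Solid circle: I = πd⁴/64  ⇒  d = (64I/π)^(1/4) = (64×1.640×10^7/π)^(1/4) = 135 mm

d ≈ 135 mm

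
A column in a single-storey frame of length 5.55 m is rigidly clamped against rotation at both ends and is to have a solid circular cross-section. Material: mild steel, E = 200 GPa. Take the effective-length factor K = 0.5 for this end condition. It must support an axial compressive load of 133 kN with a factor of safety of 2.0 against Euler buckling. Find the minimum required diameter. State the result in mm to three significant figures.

Required P_cr = n·P = 2.0 × 133 = 266.0 kN
L_e = K·L = 0.5 × 5.55 = 2.775 m
Required I = P_cr·L_e²/(π²E) = 2.660×10^5 × 2.775² / (π² × 2.00×10^11) = 1.038×10^-6 m⁴
I_req = 1.038×10^6 mm⁴
Solid circle: I = πd⁴/64  ⇒  d = (64I/π)^(1/4) = (64×1.038×10^6/π)^(1/4) = 67.8 mm

d ≈ 67.8 mm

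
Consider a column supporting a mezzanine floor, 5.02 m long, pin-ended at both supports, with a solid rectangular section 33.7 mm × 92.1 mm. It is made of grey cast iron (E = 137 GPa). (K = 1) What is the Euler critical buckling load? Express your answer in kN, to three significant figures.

Buckling occurs about the weak axis: I_min = h·b³/12 with b = 33.7 mm (the shorter side).
I_min = 92.1×33.7³/12 = 2.937×10^5 mm⁴
I = 2.937×10^5 mm⁴ = 2.937×10^-7 m⁴
Effective length L_e = K·L = 1 × 5.02 = 5.020 m
P_cr = π²EI / L_e² = π² × 137×10⁹ × 2.937×10^-7 / 5.020² = 1.576×10^4 N

P_cr ≈ 15.8 kN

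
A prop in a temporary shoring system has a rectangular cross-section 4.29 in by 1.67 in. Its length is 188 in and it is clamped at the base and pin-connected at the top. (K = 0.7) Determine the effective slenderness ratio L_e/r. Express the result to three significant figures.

For a rectangle r_min = b/√12 = 1.67/√12 = 0.4821 in
L_e = K·L = 0.7 × 188 = 131.6 in
λ = L_e / r_min = 131.60 / 0.4821 = 273

λ ≈ 273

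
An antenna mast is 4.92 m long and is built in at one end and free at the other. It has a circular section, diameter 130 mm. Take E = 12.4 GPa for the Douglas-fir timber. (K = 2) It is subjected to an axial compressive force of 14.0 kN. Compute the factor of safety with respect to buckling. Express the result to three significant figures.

n ≈ 1.27

I = πd⁴/64 = π×130⁴/64 = 1.402×10^7 mm⁴
I = 1.402×10^7 mm⁴ = 1.402×10^-5 m⁴
Effective length L_e = K·L = 2 × 4.92 = 9.840 m
P_cr = π²EI / L_e² = π² × 12.4×10⁹ × 1.402×10^-5 / 9.840² = 1.772×10^4 N
Factor of safety n = P_cr / P = 17.720 / 14.0 = 1.27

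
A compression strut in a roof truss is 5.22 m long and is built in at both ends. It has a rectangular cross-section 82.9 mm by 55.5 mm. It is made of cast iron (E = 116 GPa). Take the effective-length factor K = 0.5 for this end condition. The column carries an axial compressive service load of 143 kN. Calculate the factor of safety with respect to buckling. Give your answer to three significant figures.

Buckling occurs about the weak axis: I_min = h·b³/12 with b = 55.5 mm (the shorter side).
I_min = 82.9×55.5³/12 = 1.181×10^6 mm⁴
I = 1.181×10^6 mm⁴ = 1.181×10^-6 m⁴
Effective length L_e = K·L = 0.5 × 5.22 = 2.610 m
P_cr = π²EI / L_e² = π² × 116×10⁹ × 1.181×10^-6 / 2.610² = 1.985×10^5 N
Factor of safety n = P_cr / P = 198.49 / 143 = 1.39

n ≈ 1.39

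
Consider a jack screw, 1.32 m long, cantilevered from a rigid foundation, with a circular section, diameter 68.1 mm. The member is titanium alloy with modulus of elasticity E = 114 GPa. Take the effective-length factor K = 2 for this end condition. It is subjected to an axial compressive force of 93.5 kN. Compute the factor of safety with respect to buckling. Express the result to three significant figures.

n ≈ 1.82

I = πd⁴/64 = π×68.1⁴/64 = 1.056×10^6 mm⁴
I = 1.056×10^6 mm⁴ = 1.056×10^-6 m⁴
Effective length L_e = K·L = 2 × 1.32 = 2.640 m
P_cr = π²EI / L_e² = π² × 114×10⁹ × 1.056×10^-6 / 2.640² = 1.704×10^5 N
Factor of safety n = P_cr / P = 170.43 / 93.5 = 1.82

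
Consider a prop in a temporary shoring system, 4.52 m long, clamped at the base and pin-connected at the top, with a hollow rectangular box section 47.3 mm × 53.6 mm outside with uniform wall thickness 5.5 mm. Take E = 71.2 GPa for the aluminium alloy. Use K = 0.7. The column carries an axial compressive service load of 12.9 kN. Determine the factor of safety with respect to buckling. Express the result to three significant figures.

Inner dimensions: h_i = 53.6 − 2×5.5 = 42.60 mm, b_i = 47.3 − 2×5.5 = 36.30 mm
Weak-axis I_min = (h_o·b_o³ − h_i·b_i³)/12 with b_o = 47.3, b_i = 36.30 mm (shorter outer/inner sides).
I_min = (53.6×47.3³ − 42.60×36.30³)/12 = 3.029×10^5 mm⁴
I = 3.029×10^5 mm⁴ = 3.029×10^-7 m⁴
Effective length L_e = K·L = 0.7 × 4.52 = 3.164 m
P_cr = π²EI / L_e² = π² × 71.2×10⁹ × 3.029×10^-7 / 3.164² = 2.126×10^4 N
Factor of safety n = P_cr / P = 21.260 / 12.9 = 1.65

n ≈ 1.65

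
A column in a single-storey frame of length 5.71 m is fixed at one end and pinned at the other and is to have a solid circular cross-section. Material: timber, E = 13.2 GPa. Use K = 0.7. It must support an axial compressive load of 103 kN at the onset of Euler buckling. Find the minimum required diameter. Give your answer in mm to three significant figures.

L_e = K·L = 0.7 × 5.71 = 3.997 m
Required I = P_cr·L_e²/(π²E) = 1.030×10^5 × 3.997² / (π² × 1.32×10^10) = 1.263×10^-5 m⁴
I_req = 1.263×10^7 mm⁴
Solid circle: I = πd⁴/64  ⇒  d = (64I/π)^(1/4) = (64×1.263×10^7/π)^(1/4) = 127 mm

d ≈ 127 mm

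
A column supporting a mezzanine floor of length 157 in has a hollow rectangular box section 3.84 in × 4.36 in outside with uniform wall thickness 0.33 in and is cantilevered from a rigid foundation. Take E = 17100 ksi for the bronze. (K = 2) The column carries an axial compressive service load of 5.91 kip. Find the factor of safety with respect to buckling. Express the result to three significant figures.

Inner dimensions: h_i = 4.36 − 2×0.33 = 3.700 in, b_i = 3.84 − 2×0.33 = 3.180 in
Weak-axis I_min = (h_o·b_o³ − h_i·b_i³)/12 with b_o = 3.84, b_i = 3.180 in (shorter outer/inner sides).
I_min = (4.36×3.84³ − 3.700×3.180³)/12 = 10.66 in⁴
Effective length L_e = K·L = 2 × 157 = 314.0 in
P_cr = π²EI / L_e² = π² × 17100×10³ × 10.66 / 314.0² = 1.824×10^4 lb
Factor of safety n = P_cr / P = 18.243 / 5.91 = 3.09

n ≈ 3.09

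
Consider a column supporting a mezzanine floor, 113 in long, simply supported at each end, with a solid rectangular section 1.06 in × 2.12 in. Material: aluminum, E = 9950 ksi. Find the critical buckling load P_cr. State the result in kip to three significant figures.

Buckling occurs about the weak axis: I_min = h·b³/12 with b = 1.06 in (the shorter side).
I_min = 2.12×1.06³/12 = 0.2104 in⁴
Effective length L_e = K·L = 1 × 113 = 113.0 in
P_cr = π²EI / L_e² = π² × 9950×10³ × 0.2104 / 113.0² = 1.618×10^3 lb

P_cr ≈ 1.62 kip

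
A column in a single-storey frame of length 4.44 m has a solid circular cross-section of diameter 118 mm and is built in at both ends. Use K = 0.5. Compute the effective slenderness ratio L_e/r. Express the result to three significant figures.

λ ≈ 75.3

For a solid circle r = d/4 = 118/4 = 29.50 mm
L_e = K·L = 0.5 × 4.44 m = 2.220 m = 2220.0 mm
λ = L_e / r_min = 2220.0 / 29.50 = 75.3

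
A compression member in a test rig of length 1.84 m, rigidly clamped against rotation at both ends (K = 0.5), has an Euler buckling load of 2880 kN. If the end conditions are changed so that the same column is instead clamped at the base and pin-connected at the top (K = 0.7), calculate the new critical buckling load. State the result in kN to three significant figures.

P_cr ∝ 1/K², so P_cr,new = P_cr,old × (K_old/K_new)² = 2880 × (0.5/0.7)²
= 2880 × 0.5102 = 1470 kN

P_cr ≈ 1470 kN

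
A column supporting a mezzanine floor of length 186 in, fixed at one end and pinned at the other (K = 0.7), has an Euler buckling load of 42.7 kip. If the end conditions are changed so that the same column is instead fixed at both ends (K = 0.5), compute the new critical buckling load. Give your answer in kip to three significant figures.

P_cr ≈ 83.7 kip

P_cr ∝ 1/K², so P_cr,new = P_cr,old × (K_old/K_new)² = 42.7 × (0.7/0.5)²
= 42.7 × 1.960 = 83.7 kip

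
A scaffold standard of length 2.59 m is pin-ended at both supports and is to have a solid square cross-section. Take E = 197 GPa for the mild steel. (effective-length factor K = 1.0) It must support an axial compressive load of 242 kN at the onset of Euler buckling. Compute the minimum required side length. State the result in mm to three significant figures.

a ≈ 56.3 mm

L_e = K·L = 1 × 2.59 = 2.590 m
Required I = P_cr·L_e²/(π²E) = 2.420×10^5 × 2.590² / (π² × 1.97×10^11) = 8.349×10^-7 m⁴
I_req = 8.349×10^5 mm⁴
Solid square: I = a⁴/12  ⇒  a = (12I)^(1/4) = (12×8.349×10^5)^(1/4) = 56.3 mm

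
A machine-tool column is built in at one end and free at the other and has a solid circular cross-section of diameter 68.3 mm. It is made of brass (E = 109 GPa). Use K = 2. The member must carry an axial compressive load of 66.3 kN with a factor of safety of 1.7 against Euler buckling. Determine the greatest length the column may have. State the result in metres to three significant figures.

I = πd⁴/64 = π×68.3⁴/64 = 1.068×10^6 mm⁴
I = 1.068×10^-6 m⁴
Required critical load P_cr = n·P = 1.7 × 66.3 = 112.7 kN = 1.127×10^5 N
From P_cr = π²EI/(K·L)²:  L = (1/K)·√(π²EI/P_cr) = (1/2)·√(π²×1.09×10^11×1.068×10^-6/1.127×10^5)
L = 1.60 m

L_max ≈ 1.60 m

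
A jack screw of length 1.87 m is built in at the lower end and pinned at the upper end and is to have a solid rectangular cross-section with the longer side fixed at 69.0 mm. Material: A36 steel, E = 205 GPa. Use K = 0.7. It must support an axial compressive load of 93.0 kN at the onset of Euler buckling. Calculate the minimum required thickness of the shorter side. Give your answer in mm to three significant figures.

L_e = K·L = 0.7 × 1.87 = 1.309 m
Required I = P_cr·L_e²/(π²E) = 9.300×10^4 × 1.309² / (π² × 2.05×10^11) = 7.876×10^-8 m⁴
I_req = 7.876×10^4 mm⁴
Rectangle, weak axis: I_min = h·b³/12 with h = 69.0 mm fixed  ⇒  b = (12I/h)^(1/3) = 23.9 mm

b ≈ 23.9 mm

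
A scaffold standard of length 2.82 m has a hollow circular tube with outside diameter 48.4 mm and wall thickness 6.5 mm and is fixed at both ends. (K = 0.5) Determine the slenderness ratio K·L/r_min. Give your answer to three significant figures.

λ ≈ 94.1

Inner diameter d_i = 48.4 − 2×6.5 = 35.40 mm
I = π(d_o⁴ − d_i⁴)/64 = π(48.4⁴ − 35.40⁴)/64 = 1.923×10^5 mm⁴
A = 855.6 mm²;  r_min = √(I/A) = √(1.923×10^5/855.6) = 14.99 mm
L_e = K·L = 0.5 × 2.82 m = 1.410 m = 1410.0 mm
λ = L_e / r_min = 1410.0 / 14.99 = 94.1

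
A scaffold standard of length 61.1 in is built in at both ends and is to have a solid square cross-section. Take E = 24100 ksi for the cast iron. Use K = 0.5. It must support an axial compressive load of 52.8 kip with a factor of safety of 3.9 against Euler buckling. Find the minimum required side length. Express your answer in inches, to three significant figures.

Required P_cr = n·P = 3.9 × 52.8 = 205.9 kip
L_e = K·L = 0.5 × 61.1 = 30.55 in
Required I = P_cr·L_e²/(π²E) = 2.059×10^5 × 30.55² / (π² × 2.41×10^7) = 0.8080 in⁴
Solid square: I = a⁴/12  ⇒  a = (12I)^(1/4) = (12×0.8080)^(1/4) = 1.76 in

a ≈ 1.76 in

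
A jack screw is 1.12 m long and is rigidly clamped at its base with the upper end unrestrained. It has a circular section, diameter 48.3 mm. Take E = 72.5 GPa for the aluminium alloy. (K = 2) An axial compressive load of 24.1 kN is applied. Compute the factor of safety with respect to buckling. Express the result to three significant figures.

n ≈ 1.58

I = πd⁴/64 = π×48.3⁴/64 = 2.672×10^5 mm⁴
I = 2.672×10^5 mm⁴ = 2.672×10^-7 m⁴
Effective length L_e = K·L = 2 × 1.12 = 2.240 m
P_cr = π²EI / L_e² = π² × 72.5×10⁹ × 2.672×10^-7 / 2.240² = 3.810×10^4 N
Factor of safety n = P_cr / P = 38.098 / 24.1 = 1.58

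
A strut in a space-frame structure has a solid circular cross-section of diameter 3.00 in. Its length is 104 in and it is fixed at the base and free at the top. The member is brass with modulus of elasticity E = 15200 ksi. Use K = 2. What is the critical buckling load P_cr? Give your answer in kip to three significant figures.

P_cr ≈ 13.8 kip

I = πd⁴/64 = π×3.00⁴/64 = 3.976 in⁴
Effective length L_e = K·L = 2 × 104 = 208.0 in
P_cr = π²EI / L_e² = π² × 15200×10³ × 3.976 / 208.0² = 1.379×10^4 lb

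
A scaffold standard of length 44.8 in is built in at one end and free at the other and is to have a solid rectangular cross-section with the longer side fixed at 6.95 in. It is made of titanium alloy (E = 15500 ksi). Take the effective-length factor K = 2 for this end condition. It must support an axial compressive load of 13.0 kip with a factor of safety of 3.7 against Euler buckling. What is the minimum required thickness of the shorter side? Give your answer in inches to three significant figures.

Required P_cr = n·P = 3.7 × 13.0 = 48.10 kip
L_e = K·L = 2 × 44.8 = 89.60 in
Required I = P_cr·L_e²/(π²E) = 4.810×10^4 × 89.60² / (π² × 1.55×10^7) = 2.524 in⁴
Rectangle, weak axis: I_min = h·b³/12 with h = 6.95 in fixed  ⇒  b = (12I/h)^(1/3) = 1.63 in

b ≈ 1.63 in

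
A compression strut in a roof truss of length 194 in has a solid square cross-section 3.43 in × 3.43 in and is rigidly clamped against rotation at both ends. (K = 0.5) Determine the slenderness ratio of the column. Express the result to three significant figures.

λ ≈ 98.0

For a square r = a/√12 = 3.43/√12 = 0.9902 in
L_e = K·L = 0.5 × 194 = 97.00 in
λ = L_e / r_min = 97.000 / 0.9902 = 98.0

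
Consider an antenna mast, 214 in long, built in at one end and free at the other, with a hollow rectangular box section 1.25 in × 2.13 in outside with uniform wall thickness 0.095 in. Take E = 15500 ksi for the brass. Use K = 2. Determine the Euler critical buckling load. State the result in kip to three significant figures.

P_cr ≈ 0.129 kip

Inner dimensions: h_i = 2.13 − 2×0.095 = 1.940 in, b_i = 1.25 − 2×0.095 = 1.060 in
Weak-axis I_min = (h_o·b_o³ − h_i·b_i³)/12 with b_o = 1.25, b_i = 1.060 in (shorter outer/inner sides).
I_min = (2.13×1.25³ − 1.940×1.060³)/12 = 0.1541 in⁴
Effective length L_e = K·L = 2 × 214 = 428.0 in
P_cr = π²EI / L_e² = π² × 15500×10³ × 0.1541 / 428.0² = 128.7 lb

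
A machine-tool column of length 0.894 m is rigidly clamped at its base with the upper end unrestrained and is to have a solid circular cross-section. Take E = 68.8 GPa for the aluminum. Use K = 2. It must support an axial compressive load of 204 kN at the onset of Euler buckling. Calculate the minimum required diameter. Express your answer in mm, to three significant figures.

L_e = K·L = 2 × 0.894 = 1.788 m
Required I = P_cr·L_e²/(π²E) = 2.040×10^5 × 1.788² / (π² × 6.88×10^10) = 9.605×10^-7 m⁴
I_req = 9.605×10^5 mm⁴
Solid circle: I = πd⁴/64  ⇒  d = (64I/π)^(1/4) = (64×9.605×10^5/π)^(1/4) = 66.5 mm

d ≈ 66.5 mm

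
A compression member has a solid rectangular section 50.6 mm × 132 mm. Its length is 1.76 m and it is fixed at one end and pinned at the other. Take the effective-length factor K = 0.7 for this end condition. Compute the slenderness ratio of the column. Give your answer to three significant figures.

λ ≈ 84.3

Buckling occurs about the weak axis: I_min = h·b³/12 with b = 50.6 mm (the shorter side).
I_min = 132×50.6³/12 = 1.425×10^6 mm⁴
A = 6.679×10^3 mm²;  r_min = √(I/A) = √(1.425×10^6/6.679×10^3) = 14.61 mm
L_e = K·L = 0.7 × 1.76 m = 1.232 m = 1232.0 mm
λ = L_e / r_min = 1232.0 / 14.61 = 84.3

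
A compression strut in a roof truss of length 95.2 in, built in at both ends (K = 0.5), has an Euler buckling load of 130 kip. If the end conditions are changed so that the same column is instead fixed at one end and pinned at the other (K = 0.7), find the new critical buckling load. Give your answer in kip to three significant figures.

P_cr ∝ 1/K², so P_cr,new = P_cr,old × (K_old/K_new)² = 130 × (0.5/0.7)²
= 130 × 0.5102 = 66.3 kip

P_cr ≈ 66.3 kip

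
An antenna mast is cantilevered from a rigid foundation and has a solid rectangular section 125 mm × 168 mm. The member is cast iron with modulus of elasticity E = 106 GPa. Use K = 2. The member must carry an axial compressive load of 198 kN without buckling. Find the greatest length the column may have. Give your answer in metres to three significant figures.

Buckling occurs about the weak axis: I_min = h·b³/12 with b = 125 mm (the shorter side).
I_min = 168×125³/12 = 2.734×10^7 mm⁴
I = 2.734×10^-5 m⁴
At the buckling limit P_cr = P = 1.980×10^5 N
From P_cr = π²EI/(K·L)²:  L = (1/K)·√(π²EI/P_cr) = (1/2)·√(π²×1.06×10^11×2.734×10^-5/1.980×10^5)
L = 6.01 m

L_max ≈ 6.01 m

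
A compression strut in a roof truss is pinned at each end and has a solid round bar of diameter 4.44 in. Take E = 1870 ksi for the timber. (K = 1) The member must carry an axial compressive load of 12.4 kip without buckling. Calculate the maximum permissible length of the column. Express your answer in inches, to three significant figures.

L_max ≈ 169 in

I = πd⁴/64 = π×4.44⁴/64 = 19.08 in⁴
At the buckling limit P_cr = P = 1.240×10^4 lb
From P_cr = π²EI/(K·L)²:  L = (1/K)·√(π²EI/P_cr) = (1/1)·√(π²×1.87×10^6×19.08/1.240×10^4)
L = 169 in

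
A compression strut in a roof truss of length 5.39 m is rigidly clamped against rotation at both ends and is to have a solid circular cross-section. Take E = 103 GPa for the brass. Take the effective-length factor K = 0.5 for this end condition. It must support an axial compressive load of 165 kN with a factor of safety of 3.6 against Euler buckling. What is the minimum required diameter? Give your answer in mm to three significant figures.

d ≈ 96.4 mm

Required P_cr = n·P = 3.6 × 165 = 594.0 kN
L_e = K·L = 0.5 × 5.39 = 2.695 m
Required I = P_cr·L_e²/(π²E) = 5.940×10^5 × 2.695² / (π² × 1.03×10^11) = 4.244×10^-6 m⁴
I_req = 4.244×10^6 mm⁴
Solid circle: I = πd⁴/64  ⇒  d = (64I/π)^(1/4) = (64×4.244×10^6/π)^(1/4) = 96.4 mm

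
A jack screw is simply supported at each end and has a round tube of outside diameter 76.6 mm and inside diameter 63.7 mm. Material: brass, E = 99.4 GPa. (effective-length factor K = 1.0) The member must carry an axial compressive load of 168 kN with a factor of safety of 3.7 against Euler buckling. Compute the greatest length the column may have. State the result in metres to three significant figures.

d_o = 76.6 mm, d_i = 63.7 mm
I = π(d_o⁴ − d_i⁴)/64 = π(76.6⁴ − 63.70⁴)/64 = 8.818×10^5 mm⁴
I = 8.818×10^-7 m⁴
Required critical load P_cr = n·P = 3.7 × 168 = 621.6 kN = 6.216×10^5 N
From P_cr = π²EI/(K·L)²:  L = (1/K)·√(π²EI/P_cr) = (1/1)·√(π²×9.94×10^10×8.818×10^-7/6.216×10^5)
L = 1.18 m

L_max ≈ 1.18 m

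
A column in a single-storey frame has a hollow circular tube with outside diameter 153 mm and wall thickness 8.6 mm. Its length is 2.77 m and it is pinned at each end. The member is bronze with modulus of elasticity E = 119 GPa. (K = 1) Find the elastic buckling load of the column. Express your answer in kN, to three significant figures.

P_cr ≈ 1560 kN

Inner diameter d_i = 153 − 2×8.6 = 135.8 mm
I = π(d_o⁴ − d_i⁴)/64 = π(153⁴ − 135.8⁴)/64 = 1.020×10^7 mm⁴
I = 1.020×10^7 mm⁴ = 1.020×10^-5 m⁴
Effective length L_e = K·L = 1 × 2.77 = 2.770 m
P_cr = π²EI / L_e² = π² × 119×10⁹ × 1.020×10^-5 / 2.770² = 1.562×10^6 N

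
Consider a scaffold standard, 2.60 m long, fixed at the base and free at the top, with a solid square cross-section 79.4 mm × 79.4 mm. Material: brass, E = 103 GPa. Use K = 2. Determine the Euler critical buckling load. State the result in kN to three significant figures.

P_cr ≈ 125 kN

I = a⁴/12 = 79.4⁴/12 = 3.312×10^6 mm⁴
I = 3.312×10^6 mm⁴ = 3.312×10^-6 m⁴
Effective length L_e = K·L = 2 × 2.60 = 5.200 m
P_cr = π²EI / L_e² = π² × 103×10⁹ × 3.312×10^-6 / 5.200² = 1.245×10^5 N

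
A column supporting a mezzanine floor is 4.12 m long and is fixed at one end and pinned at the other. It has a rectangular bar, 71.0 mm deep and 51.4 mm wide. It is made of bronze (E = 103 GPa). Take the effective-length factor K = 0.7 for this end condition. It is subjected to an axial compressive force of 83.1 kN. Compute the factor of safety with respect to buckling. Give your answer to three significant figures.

Buckling occurs about the weak axis: I_min = h·b³/12 with b = 51.4 mm (the shorter side).
I_min = 71.0×51.4³/12 = 8.035×10^5 mm⁴
I = 8.035×10^5 mm⁴ = 8.035×10^-7 m⁴
Effective length L_e = K·L = 0.7 × 4.12 = 2.884 m
P_cr = π²EI / L_e² = π² × 103×10⁹ × 8.035×10^-7 / 2.884² = 9.820×10^4 N
Factor of safety n = P_cr / P = 98.200 / 83.1 = 1.18

n ≈ 1.18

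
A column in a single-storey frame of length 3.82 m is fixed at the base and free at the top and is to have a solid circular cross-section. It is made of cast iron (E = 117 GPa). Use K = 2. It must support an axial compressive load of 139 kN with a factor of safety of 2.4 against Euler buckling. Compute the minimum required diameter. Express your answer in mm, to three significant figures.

d ≈ 136 mm

Required P_cr = n·P = 2.4 × 139 = 333.6 kN
L_e = K·L = 2 × 3.82 = 7.640 m
Required I = P_cr·L_e²/(π²E) = 3.336×10^5 × 7.640² / (π² × 1.17×10^11) = 1.686×10^-5 m⁴
I_req = 1.686×10^7 mm⁴
Solid circle: I = πd⁴/64  ⇒  d = (64I/π)^(1/4) = (64×1.686×10^7/π)^(1/4) = 136 mm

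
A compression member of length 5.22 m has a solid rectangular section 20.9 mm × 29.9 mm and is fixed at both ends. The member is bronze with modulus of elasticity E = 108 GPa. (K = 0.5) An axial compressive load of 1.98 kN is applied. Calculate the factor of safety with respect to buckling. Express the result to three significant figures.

n ≈ 1.80

Buckling occurs about the weak axis: I_min = h·b³/12 with b = 20.9 mm (the shorter side).
I_min = 29.9×20.9³/12 = 2.275×10^4 mm⁴
I = 2.275×10^4 mm⁴ = 2.275×10^-8 m⁴
Effective length L_e = K·L = 0.5 × 5.22 = 2.610 m
P_cr = π²EI / L_e² = π² × 108×10⁹ × 2.275×10^-8 / 2.610² = 3.559×10^3 N
Factor of safety n = P_cr / P = 3.5594 / 1.98 = 1.80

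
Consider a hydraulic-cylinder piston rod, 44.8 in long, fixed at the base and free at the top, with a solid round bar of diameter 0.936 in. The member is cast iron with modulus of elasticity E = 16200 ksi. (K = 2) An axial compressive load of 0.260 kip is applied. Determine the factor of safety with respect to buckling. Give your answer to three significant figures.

I = πd⁴/64 = π×0.936⁴/64 = 3.768×10^-2 in⁴
Effective length L_e = K·L = 2 × 44.8 = 89.60 in
P_cr = π²EI / L_e² = π² × 16200×10³ × 3.768×10^-2 / 89.60² = 750.4 lb
Factor of safety n = P_cr / P = 0.75036 / 0.260 = 2.89

n ≈ 2.89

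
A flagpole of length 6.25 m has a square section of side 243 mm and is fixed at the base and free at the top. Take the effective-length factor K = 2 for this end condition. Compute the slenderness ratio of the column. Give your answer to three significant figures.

I = a⁴/12 = 243⁴/12 = 2.906×10^8 mm⁴
A = 5.905×10^4 mm²;  r_min = √(I/A) = √(2.906×10^8/5.905×10^4) = 70.15 mm
L_e = K·L = 2 × 6.25 m = 12.50 m = 12500 mm
λ = L_e / r_min = 12500 / 70.15 = 178

λ ≈ 178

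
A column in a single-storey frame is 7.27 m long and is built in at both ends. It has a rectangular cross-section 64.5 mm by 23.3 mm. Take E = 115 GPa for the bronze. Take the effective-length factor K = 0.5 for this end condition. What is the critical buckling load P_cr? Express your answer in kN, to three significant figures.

Buckling occurs about the weak axis: I_min = h·b³/12 with b = 23.3 mm (the shorter side).
I_min = 64.5×23.3³/12 = 6.799×10^4 mm⁴
I = 6.799×10^4 mm⁴ = 6.799×10^-8 m⁴
Effective length L_e = K·L = 0.5 × 7.27 = 3.635 m
P_cr = π²EI / L_e² = π² × 115×10⁹ × 6.799×10^-8 / 3.635² = 5.840×10^3 N

P_cr ≈ 5.84 kN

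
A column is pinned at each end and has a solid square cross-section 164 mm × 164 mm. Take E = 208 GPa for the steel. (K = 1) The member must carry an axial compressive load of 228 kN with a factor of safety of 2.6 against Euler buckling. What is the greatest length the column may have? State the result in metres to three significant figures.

I = a⁴/12 = 164⁴/12 = 6.028×10^7 mm⁴
I = 6.028×10^-5 m⁴
Required critical load P_cr = n·P = 2.6 × 228 = 592.8 kN = 5.928×10^5 N
From P_cr = π²EI/(K·L)²:  L = (1/K)·√(π²EI/P_cr) = (1/1)·√(π²×2.08×10^11×6.028×10^-5/5.928×10^5)
L = 14.4 m

L_max ≈ 14.4 m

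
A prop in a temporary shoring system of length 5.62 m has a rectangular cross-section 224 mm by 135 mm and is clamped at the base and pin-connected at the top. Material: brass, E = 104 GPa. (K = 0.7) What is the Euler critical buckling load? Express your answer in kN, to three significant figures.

P_cr ≈ 3050 kN

Buckling occurs about the weak axis: I_min = h·b³/12 with b = 135 mm (the shorter side).
I_min = 224×135³/12 = 4.593×10^7 mm⁴
I = 4.593×10^7 mm⁴ = 4.593×10^-5 m⁴
Effective length L_e = K·L = 0.7 × 5.62 = 3.934 m
P_cr = π²EI / L_e² = π² × 104×10⁹ × 4.593×10^-5 / 3.934² = 3.046×10^6 N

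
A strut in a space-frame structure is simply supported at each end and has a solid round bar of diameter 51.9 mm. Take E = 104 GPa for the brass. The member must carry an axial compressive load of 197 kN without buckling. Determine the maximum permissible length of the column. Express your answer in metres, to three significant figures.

L_max ≈ 1.36 m

I = πd⁴/64 = π×51.9⁴/64 = 3.562×10^5 mm⁴
I = 3.562×10^-7 m⁴
At the buckling limit P_cr = P = 1.970×10^5 N
From P_cr = π²EI/(K·L)²:  L = (1/K)·√(π²EI/P_cr) = (1/1)·√(π²×1.04×10^11×3.562×10^-7/1.970×10^5)
L = 1.36 m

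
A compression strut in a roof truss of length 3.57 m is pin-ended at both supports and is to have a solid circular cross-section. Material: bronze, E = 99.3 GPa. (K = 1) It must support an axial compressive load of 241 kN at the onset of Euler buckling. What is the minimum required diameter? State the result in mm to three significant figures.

d ≈ 89.4 mm

L_e = K·L = 1 × 3.57 = 3.570 m
Required I = P_cr·L_e²/(π²E) = 2.410×10^5 × 3.570² / (π² × 9.93×10^10) = 3.134×10^-6 m⁴
I_req = 3.134×10^6 mm⁴
Solid circle: I = πd⁴/64  ⇒  d = (64I/π)^(1/4) = (64×3.134×10^6/π)^(1/4) = 89.4 mm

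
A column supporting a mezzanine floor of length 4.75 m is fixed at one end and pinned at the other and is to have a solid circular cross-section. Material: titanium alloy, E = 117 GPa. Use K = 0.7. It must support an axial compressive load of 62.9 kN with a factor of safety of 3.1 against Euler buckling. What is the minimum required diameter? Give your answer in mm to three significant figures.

Required P_cr = n·P = 3.1 × 62.9 = 195.0 kN
L_e = K·L = 0.7 × 4.75 = 3.325 m
Required I = P_cr·L_e²/(π²E) = 1.950×10^5 × 3.325² / (π² × 1.17×10^11) = 1.867×10^-6 m⁴
I_req = 1.867×10^6 mm⁴
Solid circle: I = πd⁴/64  ⇒  d = (64I/π)^(1/4) = (64×1.867×10^6/π)^(1/4) = 78.5 mm

d ≈ 78.5 mm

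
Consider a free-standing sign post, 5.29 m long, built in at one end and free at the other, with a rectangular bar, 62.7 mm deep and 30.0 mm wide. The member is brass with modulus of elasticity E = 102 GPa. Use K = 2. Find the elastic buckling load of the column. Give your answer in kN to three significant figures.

P_cr ≈ 1.27 kN

Buckling occurs about the weak axis: I_min = h·b³/12 with b = 30.0 mm (the shorter side).
I_min = 62.7×30.0³/12 = 1.411×10^5 mm⁴
I = 1.411×10^5 mm⁴ = 1.411×10^-7 m⁴
Effective length L_e = K·L = 2 × 5.29 = 10.58 m
P_cr = π²EI / L_e² = π² × 102×10⁹ × 1.411×10^-7 / 10.58² = 1.269×10^3 N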